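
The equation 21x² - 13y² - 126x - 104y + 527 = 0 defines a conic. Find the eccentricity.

e = √714/21

Group: 21(x² - 6x) -13(y² + 8y) = -527
Complete the square: 21(x - 3)² -13(y + 4)² = -527 + 189 - 208 = -546
Divide by -546: (y + 4)²/42 - (x - 3)²/26 = 1
Hyperbola, center (3, -4), transverse axis vertical; a² = 42, b² = 26.
c² = a² + b² = 68, so c = 2√17.
e = c/a = 2√17/√42 = √714/21.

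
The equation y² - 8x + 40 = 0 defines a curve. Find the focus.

(7, 0)

Only y is squared. Complete the square in y: y² = 8(x - 5).
Vertex (5, 0); 4p = 8 so p = 2. Opens right.
Focus is p units from the vertex along the axis: (h + p, k).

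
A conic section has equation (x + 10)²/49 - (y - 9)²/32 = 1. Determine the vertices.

(-17, 9) and (-3, 9)

Center (-10, 9). The positive term is the x-term, so the transverse axis is horizontal; a² = 49, b² = 32.
a = 7. Vertices at (h ± a, k).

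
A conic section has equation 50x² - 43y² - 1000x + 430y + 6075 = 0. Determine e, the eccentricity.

Group: 50(x² - 20x) -43(y² - 10y) = -6075
Complete the square in x and y: 50(x - 10)² -43(y - 5)² = -6075 + 5000 - 1075 = -2150
Dividing both sides by -2150: (y - 5)²/50 - (x - 10)²/43 = 1
Hyperbola, center (10, 5), transverse axis vertical; a² = 50, b² = 43.
c² = a² + b² = 93, so c = √93.
e = c/a = √93/5√2 = √186/10.

e = √186/10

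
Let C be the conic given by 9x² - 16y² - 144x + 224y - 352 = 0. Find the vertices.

(4, 7) and (12, 7)

Group the x- and y-terms: 9(x² - 16x) -16(y² - 14y) = 352
Complete the square: 9(x - 8)² -16(y - 7)² = 352 + 576 - 784 = 144
Divide through by 144 to get (x - 8)²/16 - (y - 7)²/9 = 1.
Hyperbola, center (8, 7), transverse axis horizontal; a² = 16, b² = 9.
a = 4. Vertices at (h ± a, k).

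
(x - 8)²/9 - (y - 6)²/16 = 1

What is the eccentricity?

Center (8, 6). The positive term is the x-term, so the transverse axis is horizontal; a² = 9, b² = 16.
c² = a² + b² = 25, so c = 5.
e = c/a = 5/3.

e = 5/3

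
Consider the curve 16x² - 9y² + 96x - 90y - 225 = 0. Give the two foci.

(-8, -5) and (2, -5)

Collect terms: 16(x² + 6x) -9(y² + 10y) = 225
Complete the square: 16(x + 3)² -9(y + 5)² = 225 + 144 - 225 = 144
Dividing both sides by 144: (x + 3)²/9 - (y + 5)²/16 = 1
Hyperbola, center (-3, -5), transverse axis horizontal; a² = 9, b² = 16.
c² = a² + b² = 9 + 16 = 25, so c = 5.
Foci lie on the horizontal axis through the center: (h ± c, k).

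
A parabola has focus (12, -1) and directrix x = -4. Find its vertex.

(4, -1)

The vertex is the midpoint between the focus and the directrix along the axis of symmetry.
Axis is horizontal (directrix is vertical). Vertex x-coordinate = (12 + (-4))/2 = 4; y-coordinate = -1.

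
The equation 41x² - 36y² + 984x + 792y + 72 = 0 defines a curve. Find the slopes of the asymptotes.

Collect terms: 41(x² + 24x) -36(y² - 22y) = -72
Complete the square: 41(x + 12)² -36(y - 11)² = -72 + 5904 - 4356 = 1476
Divide by 1476: (x + 12)²/36 - (y - 11)²/41 = 1
Hyperbola, center (-12, 11), transverse axis horizontal; a² = 36, b² = 41.
For a horizontal hyperbola the asymptotes have slope ±b/a.
Here that is ±√41/6.

√41/6 and -√41/6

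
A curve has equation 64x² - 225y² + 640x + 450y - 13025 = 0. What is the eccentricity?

64(x² + 10x) -225(y² - 2y) = 13025
Completing the square gives 64(x + 5)² -225(y - 1)² = 13025 + 1600 - 225 = 14400.
Divide through by 14400 to get (x + 5)²/225 - (y - 1)²/64 = 1.
Hyperbola, center (-5, 1), transverse axis horizontal; a² = 225, b² = 64.
c² = a² + b² = 289, so c = 17.
e = c/a = 17/15.

e = 17/15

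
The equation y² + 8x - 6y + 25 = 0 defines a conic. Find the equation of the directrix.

x = 0

Only y is squared. Complete the square in y: (y - 3)² = -8(x + 2).
Vertex (-2, 3); 4p = -8 so p = -2. Opens left.
Directrix is the vertical line x = h − p = -2 − (-2) = 0.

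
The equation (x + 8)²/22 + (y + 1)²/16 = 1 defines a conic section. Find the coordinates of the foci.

Center (-8, -1). The larger denominator 22 sits under the x-term, so the major axis is horizontal; a² = 22, b² = 16.
c² = a² - b² = 22 - 16 = 6, so c = √6.
Foci lie on the horizontal axis through the center: (h ± c, k).

(-8 - √6, -1) and (-8 + √6, -1)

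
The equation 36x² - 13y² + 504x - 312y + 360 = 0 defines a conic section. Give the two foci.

(-7, -19) and (-7, -5)

Collect terms: 36(x² + 14x) -13(y² + 24y) = -360
Complete the square in x and y: 36(x + 7)² -13(y + 12)² = -360 + 1764 - 1872 = -468
Divide by -468: (y + 12)²/36 - (x + 7)²/13 = 1
Hyperbola, center (-7, -12), transverse axis vertical; a² = 36, b² = 13.
c² = a² + b² = 36 + 13 = 49, so c = 7.
Foci lie on the vertical axis through the center: (h, k ± c).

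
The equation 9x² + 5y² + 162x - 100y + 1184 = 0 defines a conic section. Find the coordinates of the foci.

(-9, 8) and (-9, 12)

Group: 9(x² + 18x) + 5(y² - 20y) = -1184
Complete the square: 9(x + 9)² + 5(y - 10)² = -1184 + 729 + 500 = 45
Divide by 45: (x + 9)²/5 + (y - 10)²/9 = 1
Ellipse, center (-9, 10), major axis vertical; a² = 9, b² = 5.
c² = a² - b² = 9 - 5 = 4, so c = 2.
Foci lie on the vertical axis through the center: (h, k ± c).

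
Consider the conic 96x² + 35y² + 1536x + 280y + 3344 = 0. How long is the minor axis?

2√35

Rearranging, 96(x² + 16x) + 35(y² + 8y) = -3344.
96(x + 8)² + 35(y + 4)² = -3344 + 6144 + 560 = 3360
Divide through by 3360 to get (x + 8)²/35 + (y + 4)²/96 = 1.
Ellipse, center (-8, -4), major axis vertical; a² = 96, b² = 35.
b² = 35 so b = √35; the minor axis has length 2b = 2√35.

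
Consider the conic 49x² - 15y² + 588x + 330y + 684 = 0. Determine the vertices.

(-6, 4) and (-6, 18)

49(x² + 12x) -15(y² - 22y) = -684
Complete the square: 49(x + 6)² -15(y - 11)² = -684 + 1764 - 1815 = -735
Divide through by -735 to get (y - 11)²/49 - (x + 6)²/15 = 1.
Hyperbola, center (-6, 11), transverse axis vertical; a² = 49, b² = 15.
a = 7. Vertices at (h, k ± a).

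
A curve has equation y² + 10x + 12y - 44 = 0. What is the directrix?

Only y is squared. Complete the square in y: (y + 6)² = -10(x - 8).
Vertex (8, -6); 4p = -10 so p = -5/2. Opens left.
Directrix is the vertical line x = h − p = 8 − (-5/2) = 21/2.

x = 21/2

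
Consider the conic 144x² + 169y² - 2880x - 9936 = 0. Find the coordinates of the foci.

(5, 0) and (15, 0)

Group: 144(x² - 20x) + 169y² = 9936
Completing the square gives 144(x - 10)² + 169y² = 9936 + 14400 + 0 = 24336.
Divide by 24336: (x - 10)²/169 + y²/144 = 1
Ellipse, center (10, 0), major axis horizontal; a² = 169, b² = 144.
c² = a² - b² = 169 - 144 = 25, so c = 5.
Foci lie on the horizontal axis through the center: (h ± c, k).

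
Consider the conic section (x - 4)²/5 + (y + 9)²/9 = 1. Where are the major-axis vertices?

(4, -12) and (4, -6)

Center (4, -9). The larger denominator 9 sits under the y-term, so the major axis is vertical; a² = 9, b² = 5.
a = 3. Vertices at (h, k ± a).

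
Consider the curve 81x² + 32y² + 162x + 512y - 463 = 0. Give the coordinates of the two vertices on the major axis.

Collect terms: 81(x² + 2x) + 32(y² + 16y) = 463
Complete the square: 81(x + 1)² + 32(y + 8)² = 463 + 81 + 2048 = 2592
Divide through by 2592 to get (x + 1)²/32 + (y + 8)²/81 = 1.
Ellipse, center (-1, -8), major axis vertical; a² = 81, b² = 32.
a = 9. Vertices at (h, k ± a).

(-1, -17) and (-1, 1)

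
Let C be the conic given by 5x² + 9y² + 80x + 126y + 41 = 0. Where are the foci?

(-16, -7) and (0, -7)

Group the x- and y-terms: 5(x² + 16x) + 9(y² + 14y) = -41
Completing the square gives 5(x + 8)² + 9(y + 7)² = -41 + 320 + 441 = 720.
Divide by 720: (x + 8)²/144 + (y + 7)²/80 = 1
Ellipse, center (-8, -7), major axis horizontal; a² = 144, b² = 80.
c² = a² - b² = 144 - 80 = 64, so c = 8.
Foci lie on the horizontal axis through the center: (h ± c, k).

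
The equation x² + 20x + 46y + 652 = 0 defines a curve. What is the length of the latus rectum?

Only x is squared. Complete the square in x: (x + 10)² = -46(y + 12).
Vertex (-10, -12); 4p = -46 so p = -23/2. Opens down.
Latus rectum length = |4p| = 46.

46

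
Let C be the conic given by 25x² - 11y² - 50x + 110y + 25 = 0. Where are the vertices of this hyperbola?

(1, 0) and (1, 10)

Rearranging, 25(x² - 2x) -11(y² - 10y) = -25.
Complete the square: 25(x - 1)² -11(y - 5)² = -25 + 25 - 275 = -275
Divide through by -275 to get (y - 5)²/25 - (x - 1)²/11 = 1.
Hyperbola, center (1, 5), transverse axis vertical; a² = 25, b² = 11.
a = 5. Vertices at (h, k ± a).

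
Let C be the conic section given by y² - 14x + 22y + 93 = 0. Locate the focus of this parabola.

(3/2, -11)

Only y is squared. Complete the square in y: (y + 11)² = 14(x + 2).
Vertex (-2, -11); 4p = 14 so p = 7/2. Opens right.
Focus is p units from the vertex along the axis: (h + p, k).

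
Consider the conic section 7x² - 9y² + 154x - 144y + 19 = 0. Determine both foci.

7(x² + 22x) -9(y² + 16y) = -19
Complete the square in x and y: 7(x + 11)² -9(y + 8)² = -19 + 847 - 576 = 252
Dividing both sides by 252: (x + 11)²/36 - (y + 8)²/28 = 1
Hyperbola, center (-11, -8), transverse axis horizontal; a² = 36, b² = 28.
c² = a² + b² = 36 + 28 = 64, so c = 8.
Foci lie on the horizontal axis through the center: (h ± c, k).

(-19, -8) and (-3, -8)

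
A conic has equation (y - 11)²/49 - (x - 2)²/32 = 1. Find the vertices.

(2, 4) and (2, 18)

Center (2, 11). The positive term is the y-term, so the transverse axis is vertical; a² = 49, b² = 32.
a = 7. Vertices at (h, k ± a).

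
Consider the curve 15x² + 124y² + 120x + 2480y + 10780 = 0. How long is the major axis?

Group: 15(x² + 8x) + 124(y² + 20y) = -10780
Completing the square gives 15(x + 4)² + 124(y + 10)² = -10780 + 240 + 12400 = 1860.
Divide by 1860: (x + 4)²/124 + (y + 10)²/15 = 1
Ellipse, center (-4, -10), major axis horizontal; a² = 124, b² = 15.
a² = 124 so a = 2√31; the major axis has length 2a = 4√31.

4√31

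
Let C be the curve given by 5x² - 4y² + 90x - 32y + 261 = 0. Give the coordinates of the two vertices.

(-13, -4) and (-5, -4)

Group the x- and y-terms: 5(x² + 18x) -4(y² + 8y) = -261
5(x + 9)² -4(y + 4)² = -261 + 405 - 64 = 80
Divide through by 80 to get (x + 9)²/16 - (y + 4)²/20 = 1.
Hyperbola, center (-9, -4), transverse axis horizontal; a² = 16, b² = 20.
a = 4. Vertices at (h ± a, k).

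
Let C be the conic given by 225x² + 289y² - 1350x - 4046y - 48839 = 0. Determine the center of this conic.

(3, 7)

Group: 225(x² - 6x) + 289(y² - 14y) = 48839
225(x - 3)² + 289(y - 7)² = 48839 + 2025 + 14161 = 65025
Dividing both sides by 65025: (x - 3)²/289 + (y - 7)²/225 = 1
Ellipse with center (3, 7).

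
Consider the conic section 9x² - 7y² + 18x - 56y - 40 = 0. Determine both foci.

9(x² + 2x) -7(y² + 8y) = 40
Completing the square gives 9(x + 1)² -7(y + 4)² = 40 + 9 - 112 = -63.
Dividing both sides by -63: (y + 4)²/9 - (x + 1)²/7 = 1
Hyperbola, center (-1, -4), transverse axis vertical; a² = 9, b² = 7.
c² = a² + b² = 9 + 7 = 16, so c = 4.
Foci lie on the vertical axis through the center: (h, k ± c).

(-1, -8) and (-1, 0)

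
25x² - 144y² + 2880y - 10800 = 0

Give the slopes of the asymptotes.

Rearranging, 25x² -144(y² - 20y) = 10800.
Complete the square: 25x² -144(y - 10)² = 10800 + 0 - 14400 = -3600
Divide by -3600: (y - 10)²/25 - x²/144 = 1
Hyperbola, center (0, 10), transverse axis vertical; a² = 25, b² = 144.
For a vertical hyperbola the asymptotes have slope ±a/b.
Here that is ±5/12.

5/12 and -5/12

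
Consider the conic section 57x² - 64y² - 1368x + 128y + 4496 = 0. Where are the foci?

(1, 1) and (23, 1)

Group the x- and y-terms: 57(x² - 24x) -64(y² - 2y) = -4496
Completing the square gives 57(x - 12)² -64(y - 1)² = -4496 + 8208 - 64 = 3648.
Dividing both sides by 3648: (x - 12)²/64 - (y - 1)²/57 = 1
Hyperbola, center (12, 1), transverse axis horizontal; a² = 64, b² = 57.
c² = a² + b² = 64 + 57 = 121, so c = 11.
Foci lie on the horizontal axis through the center: (h ± c, k).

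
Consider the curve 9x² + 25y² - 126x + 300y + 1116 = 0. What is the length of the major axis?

10

Collect terms: 9(x² - 14x) + 25(y² + 12y) = -1116
9(x - 7)² + 25(y + 6)² = -1116 + 441 + 900 = 225
Divide by 225: (x - 7)²/25 + (y + 6)²/9 = 1
Ellipse, center (7, -6), major axis horizontal; a² = 25, b² = 9.
a² = 25 so a = 5; the major axis has length 2a = 10.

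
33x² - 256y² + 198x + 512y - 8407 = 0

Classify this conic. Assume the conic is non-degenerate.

No xy term. Coefficients of x² and y² are A = 33, C = -256.
A and C have opposite signs ⇒ hyperbola.

hyperbola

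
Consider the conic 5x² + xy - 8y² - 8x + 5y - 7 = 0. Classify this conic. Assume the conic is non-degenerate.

hyperbola

A = 5, B = 1, C = -8.
Discriminant B² − 4AC = 1² − 4·5·(-8) = 161.
B² − 4AC > 0 ⇒ hyperbola.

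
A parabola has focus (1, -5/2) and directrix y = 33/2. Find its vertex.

The vertex is the midpoint between the focus and the directrix along the axis of symmetry.
Axis is vertical (directrix is horizontal). Vertex y-coordinate = (-5/2 + 33/2)/2 = 7; x-coordinate = 1.

(1, 7)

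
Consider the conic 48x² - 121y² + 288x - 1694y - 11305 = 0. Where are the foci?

Collect terms: 48(x² + 6x) -121(y² + 14y) = 11305
Complete the square in x and y: 48(x + 3)² -121(y + 7)² = 11305 + 432 - 5929 = 5808
Dividing both sides by 5808: (x + 3)²/121 - (y + 7)²/48 = 1
Hyperbola, center (-3, -7), transverse axis horizontal; a² = 121, b² = 48.
c² = a² + b² = 121 + 48 = 169, so c = 13.
Foci lie on the horizontal axis through the center: (h ± c, k).

(-16, -7) and (10, -7)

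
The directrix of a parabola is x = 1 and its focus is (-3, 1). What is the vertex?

The vertex is the midpoint between the focus and the directrix along the axis of symmetry.
Axis is horizontal (directrix is vertical). Vertex x-coordinate = (-3 + 1)/2 = -1; y-coordinate = 1.

(-1, 1)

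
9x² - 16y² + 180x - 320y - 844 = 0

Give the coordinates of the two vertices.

(-14, -10) and (-6, -10)

Group: 9(x² + 20x) -16(y² + 20y) = 844
Complete the square: 9(x + 10)² -16(y + 10)² = 844 + 900 - 1600 = 144
Divide through by 144 to get (x + 10)²/16 - (y + 10)²/9 = 1.
Hyperbola, center (-10, -10), transverse axis horizontal; a² = 16, b² = 9.
a = 4. Vertices at (h ± a, k).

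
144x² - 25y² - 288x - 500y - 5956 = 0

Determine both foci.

Group the x- and y-terms: 144(x² - 2x) -25(y² + 20y) = 5956
144(x - 1)² -25(y + 10)² = 5956 + 144 - 2500 = 3600
Divide by 3600: (x - 1)²/25 - (y + 10)²/144 = 1
Hyperbola, center (1, -10), transverse axis horizontal; a² = 25, b² = 144.
c² = a² + b² = 25 + 144 = 169, so c = 13.
Foci lie on the horizontal axis through the center: (h ± c, k).

(-12, -10) and (14, -10)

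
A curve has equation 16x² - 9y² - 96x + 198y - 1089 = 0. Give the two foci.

Group the x- and y-terms: 16(x² - 6x) -9(y² - 22y) = 1089
16(x - 3)² -9(y - 11)² = 1089 + 144 - 1089 = 144
Dividing both sides by 144: (x - 3)²/9 - (y - 11)²/16 = 1
Hyperbola, center (3, 11), transverse axis horizontal; a² = 9, b² = 16.
c² = a² + b² = 9 + 16 = 25, so c = 5.
Foci lie on the horizontal axis through the center: (h ± c, k).

(-2, 11) and (8, 11)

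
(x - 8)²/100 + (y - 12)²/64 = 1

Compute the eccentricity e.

Center (8, 12). The larger denominator 100 sits under the x-term, so the major axis is horizontal; a² = 100, b² = 64.
c² = a² - b² = 36, so c = 6.
e = c/a = 6/10 = 3/5.

e = 3/5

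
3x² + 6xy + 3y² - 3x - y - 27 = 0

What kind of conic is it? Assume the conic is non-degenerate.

parabola

A = 3, B = 6, C = 3.
Discriminant B² − 4AC = 6² − 4·3·3 = 0.
B² − 4AC = 0 ⇒ parabola.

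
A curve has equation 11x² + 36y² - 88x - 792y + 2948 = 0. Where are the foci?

(-6, 11) and (14, 11)

11(x² - 8x) + 36(y² - 22y) = -2948
Complete the square in x and y: 11(x - 4)² + 36(y - 11)² = -2948 + 176 + 4356 = 1584
Dividing both sides by 1584: (x - 4)²/144 + (y - 11)²/44 = 1
Ellipse, center (4, 11), major axis horizontal; a² = 144, b² = 44.
c² = a² - b² = 144 - 44 = 100, so c = 10.
Foci lie on the horizontal axis through the center: (h ± c, k).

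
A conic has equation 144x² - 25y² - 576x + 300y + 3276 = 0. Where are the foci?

(2, -7) and (2, 19)

Collect terms: 144(x² - 4x) -25(y² - 12y) = -3276
Completing the square gives 144(x - 2)² -25(y - 6)² = -3276 + 576 - 900 = -3600.
Divide by -3600: (y - 6)²/144 - (x - 2)²/25 = 1
Hyperbola, center (2, 6), transverse axis vertical; a² = 144, b² = 25.
c² = a² + b² = 144 + 25 = 169, so c = 13.
Foci lie on the vertical axis through the center: (h, k ± c).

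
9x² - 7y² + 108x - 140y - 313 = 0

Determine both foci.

Group: 9(x² + 12x) -7(y² + 20y) = 313
Complete the square: 9(x + 6)² -7(y + 10)² = 313 + 324 - 700 = -63
Dividing both sides by -63: (y + 10)²/9 - (x + 6)²/7 = 1
Hyperbola, center (-6, -10), transverse axis vertical; a² = 9, b² = 7.
c² = a² + b² = 9 + 7 = 16, so c = 4.
Foci lie on the vertical axis through the center: (h, k ± c).

(-6, -14) and (-6, -6)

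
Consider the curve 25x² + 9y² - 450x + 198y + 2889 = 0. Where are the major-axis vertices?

(9, -16) and (9, -6)

Group the x- and y-terms: 25(x² - 18x) + 9(y² + 22y) = -2889
Completing the square gives 25(x - 9)² + 9(y + 11)² = -2889 + 2025 + 1089 = 225.
Divide by 225: (x - 9)²/9 + (y + 11)²/25 = 1
Ellipse, center (9, -11), major axis vertical; a² = 25, b² = 9.
a = 5. Vertices at (h, k ± a).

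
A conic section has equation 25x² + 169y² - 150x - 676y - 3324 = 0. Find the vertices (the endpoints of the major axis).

Rearranging, 25(x² - 6x) + 169(y² - 4y) = 3324.
Complete the square: 25(x - 3)² + 169(y - 2)² = 3324 + 225 + 676 = 4225
Divide by 4225: (x - 3)²/169 + (y - 2)²/25 = 1
Ellipse, center (3, 2), major axis horizontal; a² = 169, b² = 25.
a = 13. Vertices at (h ± a, k).

(-10, 2) and (16, 2)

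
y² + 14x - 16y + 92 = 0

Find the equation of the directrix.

x = 3/2

Only y is squared. Complete the square in y: (y - 8)² = -14(x + 2).
Vertex (-2, 8); 4p = -14 so p = -7/2. Opens left.
Directrix is the vertical line x = h − p = -2 − (-7/2) = 3/2.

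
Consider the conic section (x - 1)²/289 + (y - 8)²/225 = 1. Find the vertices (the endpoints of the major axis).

(-16, 8) and (18, 8)

Center (1, 8). The larger denominator 289 sits under the x-term, so the major axis is horizontal; a² = 289, b² = 225.
a = 17. Vertices at (h ± a, k).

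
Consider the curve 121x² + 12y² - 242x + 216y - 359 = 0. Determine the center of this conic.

(1, -9)

Group: 121(x² - 2x) + 12(y² + 18y) = 359
Complete the square in x and y: 121(x - 1)² + 12(y + 9)² = 359 + 121 + 972 = 1452
Divide through by 1452 to get (x - 1)²/12 + (y + 9)²/121 = 1.
Ellipse with center (1, -9).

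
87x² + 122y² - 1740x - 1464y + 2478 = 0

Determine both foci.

Rearranging, 87(x² - 20x) + 122(y² - 12y) = -2478.
Complete the square in x and y: 87(x - 10)² + 122(y - 6)² = -2478 + 8700 + 4392 = 10614
Divide through by 10614 to get (x - 10)²/122 + (y - 6)²/87 = 1.
Ellipse, center (10, 6), major axis horizontal; a² = 122, b² = 87.
c² = a² - b² = 122 - 87 = 35, so c = √35.
Foci lie on the horizontal axis through the center: (h ± c, k).

(10 - √35, 6) and (10 + √35, 6)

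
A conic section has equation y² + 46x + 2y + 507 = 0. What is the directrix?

Only y is squared. Complete the square in y: (y + 1)² = -46(x + 11).
Vertex (-11, -1); 4p = -46 so p = -23/2. Opens left.
Directrix is the vertical line x = h − p = -11 − (-23/2) = 1/2.

x = 1/2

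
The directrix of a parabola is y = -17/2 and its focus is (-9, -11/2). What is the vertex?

The vertex is the midpoint between the focus and the directrix along the axis of symmetry.
Axis is vertical (directrix is horizontal). Vertex y-coordinate = (-11/2 + (-17/2))/2 = -7; x-coordinate = -9.

(-9, -7)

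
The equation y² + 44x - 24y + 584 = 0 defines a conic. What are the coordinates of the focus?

Only y is squared. Complete the square in y: (y - 12)² = -44(x + 10).
Vertex (-10, 12); 4p = -44 so p = -11. Opens left.
Focus is p units from the vertex along the axis: (h + p, k).

(-21, 12)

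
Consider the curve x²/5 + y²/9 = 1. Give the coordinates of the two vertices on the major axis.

Center (0, 0). The larger denominator 9 sits under the y-term, so the major axis is vertical; a² = 9, b² = 5.
a = 3. Vertices at (h, k ± a).

(0, -3) and (0, 3)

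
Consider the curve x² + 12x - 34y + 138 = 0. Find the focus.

(-6, 23/2)

Only x is squared. Complete the square in x: (x + 6)² = 34(y - 3).
Vertex (-6, 3); 4p = 34 so p = 17/2. Opens up.
Focus is p units from the vertex along the axis: (h, k + p).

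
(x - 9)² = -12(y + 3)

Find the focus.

Vertex (9, -3); 4p = -12 so p = -3. Opens down.
Focus is p units from the vertex along the axis: (h, k + p).

(9, -6)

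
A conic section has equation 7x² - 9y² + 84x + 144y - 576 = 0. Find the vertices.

(-12, 8) and (0, 8)

Collect terms: 7(x² + 12x) -9(y² - 16y) = 576
7(x + 6)² -9(y - 8)² = 576 + 252 - 576 = 252
Dividing both sides by 252: (x + 6)²/36 - (y - 8)²/28 = 1
Hyperbola, center (-6, 8), transverse axis horizontal; a² = 36, b² = 28.
a = 6. Vertices at (h ± a, k).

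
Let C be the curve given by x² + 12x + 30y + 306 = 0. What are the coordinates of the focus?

Only x is squared. Complete the square in x: (x + 6)² = -30(y + 9).
Vertex (-6, -9); 4p = -30 so p = -15/2. Opens down.
Focus is p units from the vertex along the axis: (h, k + p).

(-6, -33/2)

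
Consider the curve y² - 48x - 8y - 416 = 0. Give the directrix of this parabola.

Only y is squared. Complete the square in y: (y - 4)² = 48(x + 9).
Vertex (-9, 4); 4p = 48 so p = 12. Opens right.
Directrix is the vertical line x = h − p = -9 − (12) = -21.

x = -21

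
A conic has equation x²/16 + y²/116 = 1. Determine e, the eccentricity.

e = 5√29/29

Center (0, 0). The larger denominator 116 sits under the y-term, so the major axis is vertical; a² = 116, b² = 16.
c² = a² - b² = 100, so c = 10.
e = c/a = 10/2√29 = 5√29/29.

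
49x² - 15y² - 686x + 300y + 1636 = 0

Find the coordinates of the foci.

49(x² - 14x) -15(y² - 20y) = -1636
Complete the square in x and y: 49(x - 7)² -15(y - 10)² = -1636 + 2401 - 1500 = -735
Dividing both sides by -735: (y - 10)²/49 - (x - 7)²/15 = 1
Hyperbola, center (7, 10), transverse axis vertical; a² = 49, b² = 15.
c² = a² + b² = 49 + 15 = 64, so c = 8.
Foci lie on the vertical axis through the center: (h, k ± c).

(7, 2) and (7, 18)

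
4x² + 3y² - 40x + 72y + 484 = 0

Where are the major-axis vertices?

(5, -16) and (5, -8)

Collect terms: 4(x² - 10x) + 3(y² + 24y) = -484
Completing the square gives 4(x - 5)² + 3(y + 12)² = -484 + 100 + 432 = 48.
Dividing both sides by 48: (x - 5)²/12 + (y + 12)²/16 = 1
Ellipse, center (5, -12), major axis vertical; a² = 16, b² = 12.
a = 4. Vertices at (h, k ± a).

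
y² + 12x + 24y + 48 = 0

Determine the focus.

Only y is squared. Complete the square in y: (y + 12)² = -12(x - 8).
Vertex (8, -12); 4p = -12 so p = -3. Opens left.
Focus is p units from the vertex along the axis: (h + p, k).

(5, -12)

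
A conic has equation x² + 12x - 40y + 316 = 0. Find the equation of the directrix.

Only x is squared. Complete the square in x: (x + 6)² = 40(y - 7).
Vertex (-6, 7); 4p = 40 so p = 10. Opens up.
Directrix is the horizontal line y = k − p = 7 − (10) = -3.

y = -3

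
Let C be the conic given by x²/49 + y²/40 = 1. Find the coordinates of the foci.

(-3, 0) and (3, 0)

Center (0, 0). The larger denominator 49 sits under the x-term, so the major axis is horizontal; a² = 49, b² = 40.
c² = a² - b² = 49 - 40 = 9, so c = 3.
Foci lie on the horizontal axis through the center: (h ± c, k).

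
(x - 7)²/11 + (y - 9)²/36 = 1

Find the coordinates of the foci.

Center (7, 9). The larger denominator 36 sits under the y-term, so the major axis is vertical; a² = 36, b² = 11.
c² = a² - b² = 36 - 11 = 25, so c = 5.
Foci lie on the vertical axis through the center: (h, k ± c).

(7, 4) and (7, 14)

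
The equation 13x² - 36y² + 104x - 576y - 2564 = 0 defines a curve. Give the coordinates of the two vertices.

Collect terms: 13(x² + 8x) -36(y² + 16y) = 2564
Completing the square gives 13(x + 4)² -36(y + 8)² = 2564 + 208 - 2304 = 468.
Divide by 468: (x + 4)²/36 - (y + 8)²/13 = 1
Hyperbola, center (-4, -8), transverse axis horizontal; a² = 36, b² = 13.
a = 6. Vertices at (h ± a, k).

(-10, -8) and (2, -8)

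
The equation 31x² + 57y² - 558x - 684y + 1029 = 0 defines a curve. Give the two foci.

Group the x- and y-terms: 31(x² - 18x) + 57(y² - 12y) = -1029
Complete the square in x and y: 31(x - 9)² + 57(y - 6)² = -1029 + 2511 + 2052 = 3534
Dividing both sides by 3534: (x - 9)²/114 + (y - 6)²/62 = 1
Ellipse, center (9, 6), major axis horizontal; a² = 114, b² = 62.
c² = a² - b² = 114 - 62 = 52, so c = 2√13.
Foci lie on the horizontal axis through the center: (h ± c, k).

(9 - 2√13, 6) and (9 + 2√13, 6)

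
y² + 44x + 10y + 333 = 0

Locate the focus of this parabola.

Only y is squared. Complete the square in y: (y + 5)² = -44(x + 7).
Vertex (-7, -5); 4p = -44 so p = -11. Opens left.
Focus is p units from the vertex along the axis: (h + p, k).

(-18, -5)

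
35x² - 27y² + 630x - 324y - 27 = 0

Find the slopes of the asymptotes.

35(x² + 18x) -27(y² + 12y) = 27
Complete the square: 35(x + 9)² -27(y + 6)² = 27 + 2835 - 972 = 1890
Dividing both sides by 1890: (x + 9)²/54 - (y + 6)²/70 = 1
Hyperbola, center (-9, -6), transverse axis horizontal; a² = 54, b² = 70.
For a horizontal hyperbola the asymptotes have slope ±b/a.
Here that is ±√70/3√6 = ±√105/9.

√105/9 and -√105/9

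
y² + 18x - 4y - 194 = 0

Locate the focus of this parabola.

Only y is squared. Complete the square in y: (y - 2)² = -18(x - 11).
Vertex (11, 2); 4p = -18 so p = -9/2. Opens left.
Focus is p units from the vertex along the axis: (h + p, k).

(13/2, 2)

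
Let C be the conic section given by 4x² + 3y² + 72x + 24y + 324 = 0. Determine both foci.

Group the x- and y-terms: 4(x² + 18x) + 3(y² + 8y) = -324
4(x + 9)² + 3(y + 4)² = -324 + 324 + 48 = 48
Divide through by 48 to get (x + 9)²/12 + (y + 4)²/16 = 1.
Ellipse, center (-9, -4), major axis vertical; a² = 16, b² = 12.
c² = a² - b² = 16 - 12 = 4, so c = 2.
Foci lie on the vertical axis through the center: (h, k ± c).

(-9, -6) and (-9, -2)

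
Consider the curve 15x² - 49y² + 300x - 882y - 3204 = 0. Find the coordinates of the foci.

(-18, -9) and (-2, -9)

Group the x- and y-terms: 15(x² + 20x) -49(y² + 18y) = 3204
15(x + 10)² -49(y + 9)² = 3204 + 1500 - 3969 = 735
Divide by 735: (x + 10)²/49 - (y + 9)²/15 = 1
Hyperbola, center (-10, -9), transverse axis horizontal; a² = 49, b² = 15.
c² = a² + b² = 49 + 15 = 64, so c = 8.
Foci lie on the horizontal axis through the center: (h ± c, k).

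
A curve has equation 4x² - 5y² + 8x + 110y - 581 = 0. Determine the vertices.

Collect terms: 4(x² + 2x) -5(y² - 22y) = 581
4(x + 1)² -5(y - 11)² = 581 + 4 - 605 = -20
Divide by -20: (y - 11)²/4 - (x + 1)²/5 = 1
Hyperbola, center (-1, 11), transverse axis vertical; a² = 4, b² = 5.
a = 2. Vertices at (h, k ± a).

(-1, 9) and (-1, 13)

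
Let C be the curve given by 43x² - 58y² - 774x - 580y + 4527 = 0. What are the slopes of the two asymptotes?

√2494/58 and -√2494/58

43(x² - 18x) -58(y² + 10y) = -4527
Complete the square: 43(x - 9)² -58(y + 5)² = -4527 + 3483 - 1450 = -2494
Divide through by -2494 to get (y + 5)²/43 - (x - 9)²/58 = 1.
Hyperbola, center (9, -5), transverse axis vertical; a² = 43, b² = 58.
For a vertical hyperbola the asymptotes have slope ±a/b.
Here that is ±√43/√58 = ±√2494/58.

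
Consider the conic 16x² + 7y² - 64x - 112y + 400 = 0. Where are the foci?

Group: 16(x² - 4x) + 7(y² - 16y) = -400
Complete the square: 16(x - 2)² + 7(y - 8)² = -400 + 64 + 448 = 112
Divide by 112: (x - 2)²/7 + (y - 8)²/16 = 1
Ellipse, center (2, 8), major axis vertical; a² = 16, b² = 7.
c² = a² - b² = 16 - 7 = 9, so c = 3.
Foci lie on the vertical axis through the center: (h, k ± c).

(2, 5) and (2, 11)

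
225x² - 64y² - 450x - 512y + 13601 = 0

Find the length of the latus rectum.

Group the x- and y-terms: 225(x² - 2x) -64(y² + 8y) = -13601
Completing the square gives 225(x - 1)² -64(y + 4)² = -13601 + 225 - 1024 = -14400.
Divide by -14400: (y + 4)²/225 - (x - 1)²/64 = 1
Hyperbola, center (1, -4), transverse axis vertical; a² = 225, b² = 64.
Latus rectum length = 2b²/a = 2·64/15 = 128/15.

128/15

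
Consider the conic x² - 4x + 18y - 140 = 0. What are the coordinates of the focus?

(2, 7/2)

Only x is squared. Complete the square in x: (x - 2)² = -18(y - 8).
Vertex (2, 8); 4p = -18 so p = -9/2. Opens down.
Focus is p units from the vertex along the axis: (h, k + p).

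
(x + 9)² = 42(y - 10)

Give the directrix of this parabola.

Vertex (-9, 10); 4p = 42 so p = 21/2. Opens up.
Directrix is the horizontal line y = k − p = 10 − (21/2) = -1/2.

y = -1/2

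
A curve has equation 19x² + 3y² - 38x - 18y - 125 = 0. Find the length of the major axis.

2√57

Collect terms: 19(x² - 2x) + 3(y² - 6y) = 125
Complete the square: 19(x - 1)² + 3(y - 3)² = 125 + 19 + 27 = 171
Dividing both sides by 171: (x - 1)²/9 + (y - 3)²/57 = 1
Ellipse, center (1, 3), major axis vertical; a² = 57, b² = 9.
a² = 57 so a = √57; the major axis has length 2a = 2√57.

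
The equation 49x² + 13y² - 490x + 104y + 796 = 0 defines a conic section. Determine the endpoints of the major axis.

(5, -11) and (5, 3)

Group: 49(x² - 10x) + 13(y² + 8y) = -796
49(x - 5)² + 13(y + 4)² = -796 + 1225 + 208 = 637
Divide by 637: (x - 5)²/13 + (y + 4)²/49 = 1
Ellipse, center (5, -4), major axis vertical; a² = 49, b² = 13.
a = 7. Vertices at (h, k ± a).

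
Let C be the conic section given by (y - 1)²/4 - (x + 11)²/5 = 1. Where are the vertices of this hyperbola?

(-11, -1) and (-11, 3)

Center (-11, 1). The positive term is the y-term, so the transverse axis is vertical; a² = 4, b² = 5.
a = 2. Vertices at (h, k ± a).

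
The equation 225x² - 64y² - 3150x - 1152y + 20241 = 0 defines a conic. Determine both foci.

(7, -26) and (7, 8)

225(x² - 14x) -64(y² + 18y) = -20241
Completing the square gives 225(x - 7)² -64(y + 9)² = -20241 + 11025 - 5184 = -14400.
Divide by -14400: (y + 9)²/225 - (x - 7)²/64 = 1
Hyperbola, center (7, -9), transverse axis vertical; a² = 225, b² = 64.
c² = a² + b² = 225 + 64 = 289, so c = 17.
Foci lie on the vertical axis through the center: (h, k ± c).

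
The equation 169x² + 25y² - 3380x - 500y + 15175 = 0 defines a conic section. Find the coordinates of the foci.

Group the x- and y-terms: 169(x² - 20x) + 25(y² - 20y) = -15175
Completing the square gives 169(x - 10)² + 25(y - 10)² = -15175 + 16900 + 2500 = 4225.
Divide by 4225: (x - 10)²/25 + (y - 10)²/169 = 1
Ellipse, center (10, 10), major axis vertical; a² = 169, b² = 25.
c² = a² - b² = 169 - 25 = 144, so c = 12.
Foci lie on the vertical axis through the center: (h, k ± c).

(10, -2) and (10, 22)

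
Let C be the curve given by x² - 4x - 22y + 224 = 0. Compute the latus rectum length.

Only x is squared. Complete the square in x: (x - 2)² = 22(y - 10).
Vertex (2, 10); 4p = 22 so p = 11/2. Opens up.
Latus rectum length = |4p| = 22.

22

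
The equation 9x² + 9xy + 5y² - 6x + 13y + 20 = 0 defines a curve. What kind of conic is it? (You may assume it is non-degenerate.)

ellipse

A = 9, B = 9, C = 5.
Discriminant B² − 4AC = 9² − 4·9·5 = -99.
B² − 4AC < 0 ⇒ ellipse.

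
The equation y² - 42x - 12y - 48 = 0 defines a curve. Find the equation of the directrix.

Only y is squared. Complete the square in y: (y - 6)² = 42(x + 2).
Vertex (-2, 6); 4p = 42 so p = 21/2. Opens right.
Directrix is the vertical line x = h − p = -2 − (21/2) = -25/2.

x = -25/2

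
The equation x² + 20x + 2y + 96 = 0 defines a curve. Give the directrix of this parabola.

Only x is squared. Complete the square in x: (x + 10)² = -2(y - 2).
Vertex (-10, 2); 4p = -2 so p = -1/2. Opens down.
Directrix is the horizontal line y = k − p = 2 − (-1/2) = 5/2.

y = 5/2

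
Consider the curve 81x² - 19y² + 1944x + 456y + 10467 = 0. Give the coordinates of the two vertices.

(-12, 3) and (-12, 21)

Group the x- and y-terms: 81(x² + 24x) -19(y² - 24y) = -10467
Complete the square: 81(x + 12)² -19(y - 12)² = -10467 + 11664 - 2736 = -1539
Divide by -1539: (y - 12)²/81 - (x + 12)²/19 = 1
Hyperbola, center (-12, 12), transverse axis vertical; a² = 81, b² = 19.
a = 9. Vertices at (h, k ± a).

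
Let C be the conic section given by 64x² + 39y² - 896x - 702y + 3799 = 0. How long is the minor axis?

Group the x- and y-terms: 64(x² - 14x) + 39(y² - 18y) = -3799
64(x - 7)² + 39(y - 9)² = -3799 + 3136 + 3159 = 2496
Divide by 2496: (x - 7)²/39 + (y - 9)²/64 = 1
Ellipse, center (7, 9), major axis vertical; a² = 64, b² = 39.
b² = 39 so b = √39; the minor axis has length 2b = 2√39.

2√39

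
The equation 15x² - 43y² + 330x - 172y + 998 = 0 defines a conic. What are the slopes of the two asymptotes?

Group the x- and y-terms: 15(x² + 22x) -43(y² + 4y) = -998
15(x + 11)² -43(y + 2)² = -998 + 1815 - 172 = 645
Divide by 645: (x + 11)²/43 - (y + 2)²/15 = 1
Hyperbola, center (-11, -2), transverse axis horizontal; a² = 43, b² = 15.
For a horizontal hyperbola the asymptotes have slope ±b/a.
Here that is ±√15/√43 = ±√645/43.

√645/43 and -√645/43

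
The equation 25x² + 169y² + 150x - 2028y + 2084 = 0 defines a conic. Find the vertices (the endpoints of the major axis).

Rearranging, 25(x² + 6x) + 169(y² - 12y) = -2084.
Complete the square in x and y: 25(x + 3)² + 169(y - 6)² = -2084 + 225 + 6084 = 4225
Divide through by 4225 to get (x + 3)²/169 + (y - 6)²/25 = 1.
Ellipse, center (-3, 6), major axis horizontal; a² = 169, b² = 25.
a = 13. Vertices at (h ± a, k).

(-16, 6) and (10, 6)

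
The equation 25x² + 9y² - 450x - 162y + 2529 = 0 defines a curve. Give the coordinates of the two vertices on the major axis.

Rearranging, 25(x² - 18x) + 9(y² - 18y) = -2529.
Complete the square: 25(x - 9)² + 9(y - 9)² = -2529 + 2025 + 729 = 225
Divide by 225: (x - 9)²/9 + (y - 9)²/25 = 1
Ellipse, center (9, 9), major axis vertical; a² = 25, b² = 9.
a = 5. Vertices at (h, k ± a).

(9, 4) and (9, 14)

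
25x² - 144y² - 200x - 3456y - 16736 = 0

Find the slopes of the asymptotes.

5/12 and -5/12

Group: 25(x² - 8x) -144(y² + 24y) = 16736
25(x - 4)² -144(y + 12)² = 16736 + 400 - 20736 = -3600
Divide through by -3600 to get (y + 12)²/25 - (x - 4)²/144 = 1.
Hyperbola, center (4, -12), transverse axis vertical; a² = 25, b² = 144.
For a vertical hyperbola the asymptotes have slope ±a/b.
Here that is ±5/12.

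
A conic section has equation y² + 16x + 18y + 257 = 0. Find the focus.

(-15, -9)

Only y is squared. Complete the square in y: (y + 9)² = -16(x + 11).
Vertex (-11, -9); 4p = -16 so p = -4. Opens left.
Focus is p units from the vertex along the axis: (h + p, k).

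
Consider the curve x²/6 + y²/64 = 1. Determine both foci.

Center (0, 0). The larger denominator 64 sits under the y-term, so the major axis is vertical; a² = 64, b² = 6.
c² = a² - b² = 64 - 6 = 58, so c = √58.
Foci lie on the vertical axis through the center: (h, k ± c).

(0, 0 - √58) and (0, 0 + √58)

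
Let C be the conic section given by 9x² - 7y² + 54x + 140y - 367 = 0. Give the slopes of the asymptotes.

3√7/7 and -3√7/7

Collect terms: 9(x² + 6x) -7(y² - 20y) = 367
Completing the square gives 9(x + 3)² -7(y - 10)² = 367 + 81 - 700 = -252.
Divide by -252: (y - 10)²/36 - (x + 3)²/28 = 1
Hyperbola, center (-3, 10), transverse axis vertical; a² = 36, b² = 28.
For a vertical hyperbola the asymptotes have slope ±a/b.
Here that is ±6/2√7 = ±3√7/7.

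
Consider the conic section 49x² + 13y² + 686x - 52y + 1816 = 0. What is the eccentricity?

e = 6/7

Group: 49(x² + 14x) + 13(y² - 4y) = -1816
49(x + 7)² + 13(y - 2)² = -1816 + 2401 + 52 = 637
Divide through by 637 to get (x + 7)²/13 + (y - 2)²/49 = 1.
Ellipse, center (-7, 2), major axis vertical; a² = 49, b² = 13.
c² = a² - b² = 36, so c = 6.
e = c/a = 6/7.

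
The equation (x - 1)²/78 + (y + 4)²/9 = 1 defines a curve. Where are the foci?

(1 - √69, -4) and (1 + √69, -4)

Center (1, -4). The larger denominator 78 sits under the x-term, so the major axis is horizontal; a² = 78, b² = 9.
c² = a² - b² = 78 - 9 = 69, so c = √69.
Foci lie on the horizontal axis through the center: (h ± c, k).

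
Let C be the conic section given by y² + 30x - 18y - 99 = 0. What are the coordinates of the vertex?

Only y is squared. Complete the square in y: (y - 9)² = -30(x - 6).
Vertex (6, 9); 4p = -30 so p = -15/2. Opens left.

(6, 9)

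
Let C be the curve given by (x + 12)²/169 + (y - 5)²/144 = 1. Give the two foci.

(-17, 5) and (-7, 5)

Center (-12, 5). The larger denominator 169 sits under the x-term, so the major axis is horizontal; a² = 169, b² = 144.
c² = a² - b² = 169 - 144 = 25, so c = 5.
Foci lie on the horizontal axis through the center: (h ± c, k).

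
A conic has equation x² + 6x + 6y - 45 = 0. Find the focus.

(-3, 15/2)

Only x is squared. Complete the square in x: (x + 3)² = -6(y - 9).
Vertex (-3, 9); 4p = -6 so p = -3/2. Opens down.
Focus is p units from the vertex along the axis: (h, k + p).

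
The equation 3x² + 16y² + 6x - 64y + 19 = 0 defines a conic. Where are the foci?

Group the x- and y-terms: 3(x² + 2x) + 16(y² - 4y) = -19
3(x + 1)² + 16(y - 2)² = -19 + 3 + 64 = 48
Divide by 48: (x + 1)²/16 + (y - 2)²/3 = 1
Ellipse, center (-1, 2), major axis horizontal; a² = 16, b² = 3.
c² = a² - b² = 16 - 3 = 13, so c = √13.
Foci lie on the horizontal axis through the center: (h ± c, k).

(-1 - √13, 2) and (-1 + √13, 2)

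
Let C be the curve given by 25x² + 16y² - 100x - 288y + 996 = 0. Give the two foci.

(2, 6) and (2, 12)

Group the x- and y-terms: 25(x² - 4x) + 16(y² - 18y) = -996
25(x - 2)² + 16(y - 9)² = -996 + 100 + 1296 = 400
Divide by 400: (x - 2)²/16 + (y - 9)²/25 = 1
Ellipse, center (2, 9), major axis vertical; a² = 25, b² = 16.
c² = a² - b² = 25 - 16 = 9, so c = 3.
Foci lie on the vertical axis through the center: (h, k ± c).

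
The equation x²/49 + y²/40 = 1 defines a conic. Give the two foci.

(-3, 0) and (3, 0)

Center (0, 0). The larger denominator 49 sits under the x-term, so the major axis is horizontal; a² = 49, b² = 40.
c² = a² - b² = 49 - 40 = 9, so c = 3.
Foci lie on the horizontal axis through the center: (h ± c, k).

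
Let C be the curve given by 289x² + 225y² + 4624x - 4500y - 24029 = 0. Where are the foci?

(-8, 2) and (-8, 18)

Rearranging, 289(x² + 16x) + 225(y² - 20y) = 24029.
289(x + 8)² + 225(y - 10)² = 24029 + 18496 + 22500 = 65025
Divide by 65025: (x + 8)²/225 + (y - 10)²/289 = 1
Ellipse, center (-8, 10), major axis vertical; a² = 289, b² = 225.
c² = a² - b² = 289 - 225 = 64, so c = 8.
Foci lie on the vertical axis through the center: (h, k ± c).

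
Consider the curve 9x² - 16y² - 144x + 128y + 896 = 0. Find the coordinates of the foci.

9(x² - 16x) -16(y² - 8y) = -896
Complete the square: 9(x - 8)² -16(y - 4)² = -896 + 576 - 256 = -576
Dividing both sides by -576: (y - 4)²/36 - (x - 8)²/64 = 1
Hyperbola, center (8, 4), transverse axis vertical; a² = 36, b² = 64.
c² = a² + b² = 36 + 64 = 100, so c = 10.
Foci lie on the vertical axis through the center: (h, k ± c).

(8, -6) and (8, 14)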